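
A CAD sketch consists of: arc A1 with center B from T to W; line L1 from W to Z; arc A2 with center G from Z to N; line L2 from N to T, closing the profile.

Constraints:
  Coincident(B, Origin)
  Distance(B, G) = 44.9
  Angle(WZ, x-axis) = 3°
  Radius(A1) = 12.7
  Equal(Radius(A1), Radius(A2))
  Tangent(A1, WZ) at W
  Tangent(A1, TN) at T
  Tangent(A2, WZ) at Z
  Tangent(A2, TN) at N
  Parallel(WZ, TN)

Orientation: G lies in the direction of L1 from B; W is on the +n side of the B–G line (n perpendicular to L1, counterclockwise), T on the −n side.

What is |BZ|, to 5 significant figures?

46.662

The slot axis is L1's direction at 3.0°, so u = (cos 3.0°, sin 3.0°) = (0.99863, 0.052336) and n = (−sin 3.0°, cos 3.0°) = (-0.052336, 0.99863). B is at the origin and G lies 44.9 along u from B, so G = 44.9·u = (44.838, 2.3499). Tangency of A1 to both parallel lines with radius 12.7 puts W and T at B ± 12.7·n: W = (-0.66467, 12.683), T = (0.66467, -12.683). Equal radii place Z and N the same way about G: Z = G + 12.7·n = (44.174, 15.032), N = G − 12.7·n = (45.503, -10.333). Then |BZ| = |Z − B| = 46.662.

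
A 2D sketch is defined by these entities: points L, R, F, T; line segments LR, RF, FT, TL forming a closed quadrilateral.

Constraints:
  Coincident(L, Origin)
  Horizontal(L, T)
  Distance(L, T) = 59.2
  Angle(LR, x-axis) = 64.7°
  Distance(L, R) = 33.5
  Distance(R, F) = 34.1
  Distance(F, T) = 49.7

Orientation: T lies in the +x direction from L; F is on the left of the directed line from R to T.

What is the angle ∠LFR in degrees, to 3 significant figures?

17.2°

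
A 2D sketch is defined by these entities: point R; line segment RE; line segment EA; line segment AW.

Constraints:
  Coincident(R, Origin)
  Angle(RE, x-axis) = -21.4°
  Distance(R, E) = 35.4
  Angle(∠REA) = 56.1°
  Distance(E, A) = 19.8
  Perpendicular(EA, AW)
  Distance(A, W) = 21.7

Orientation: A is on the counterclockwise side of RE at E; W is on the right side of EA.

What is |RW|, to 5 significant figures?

51.082

∠REA = 56.1°, so EA runs at -21.4° + (180° − 56.1°) = 102.50° from the x-axis; with |EA| = 19.8, A = E + 19.8·(cos 102.50°, sin 102.50°) = (28.674, 6.4140). EA is perpendicular to AW; with |AW| = 21.7 on the right of EA, W = A + 21.7·(0.97630, 0.21644) = (49.859, 11.111). Then |RW| = |W − R| = 51.082.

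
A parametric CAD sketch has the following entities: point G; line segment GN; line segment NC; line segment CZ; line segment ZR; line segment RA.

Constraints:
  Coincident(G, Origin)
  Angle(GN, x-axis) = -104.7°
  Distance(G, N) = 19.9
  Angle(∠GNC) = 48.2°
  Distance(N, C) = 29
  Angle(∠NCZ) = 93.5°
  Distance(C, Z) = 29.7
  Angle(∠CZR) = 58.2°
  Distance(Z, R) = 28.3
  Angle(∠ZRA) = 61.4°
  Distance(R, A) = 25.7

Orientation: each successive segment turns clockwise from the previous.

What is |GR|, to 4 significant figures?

7.499

G is at the origin; GN runs at -104.7° with length 19.9, so N = (-5.050, -19.25). ∠GNC = 48.2° gives NC at 123.5° from the x-axis; with |NC| = 29.0, C = (-21.06, 4.934). ∠NCZ = 93.5° gives CZ at 37.00° from the x-axis; with |CZ| = 29.7, Z = (2.664, 22.81). ∠CZR = 58.2° gives ZR at -84.80° from the x-axis; with |ZR| = 28.3, R = (5.228, -5.376). Then |GR| = |R − G| = 7.499.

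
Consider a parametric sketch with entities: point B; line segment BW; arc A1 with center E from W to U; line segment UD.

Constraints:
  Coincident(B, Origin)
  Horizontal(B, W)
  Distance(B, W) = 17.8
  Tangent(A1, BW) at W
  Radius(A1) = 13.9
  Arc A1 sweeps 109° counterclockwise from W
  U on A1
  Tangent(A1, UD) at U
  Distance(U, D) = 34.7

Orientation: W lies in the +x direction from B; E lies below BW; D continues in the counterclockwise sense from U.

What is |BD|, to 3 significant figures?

53.7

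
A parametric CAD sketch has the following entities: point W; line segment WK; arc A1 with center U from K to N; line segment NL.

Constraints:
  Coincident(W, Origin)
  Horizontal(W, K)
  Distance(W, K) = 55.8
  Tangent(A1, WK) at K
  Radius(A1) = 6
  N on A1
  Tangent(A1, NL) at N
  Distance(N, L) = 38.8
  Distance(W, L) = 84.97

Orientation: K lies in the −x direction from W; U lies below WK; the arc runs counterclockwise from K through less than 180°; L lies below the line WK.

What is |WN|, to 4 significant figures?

61.56

Checks: |UN| = 6.000 ✓; ∠(UN, NL) = 90.00° ✓; |NL| = 38.80 ✓; |WL| = 84.97 ✓.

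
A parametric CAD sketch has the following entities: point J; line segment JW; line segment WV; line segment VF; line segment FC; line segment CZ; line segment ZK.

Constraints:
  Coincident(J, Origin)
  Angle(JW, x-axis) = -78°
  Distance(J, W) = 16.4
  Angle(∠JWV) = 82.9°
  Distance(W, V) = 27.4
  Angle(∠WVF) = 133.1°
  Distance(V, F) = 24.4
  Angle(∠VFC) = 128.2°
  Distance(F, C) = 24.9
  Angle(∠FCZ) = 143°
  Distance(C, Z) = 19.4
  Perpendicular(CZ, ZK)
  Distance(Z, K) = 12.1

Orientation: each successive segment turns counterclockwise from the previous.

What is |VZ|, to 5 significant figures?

55.987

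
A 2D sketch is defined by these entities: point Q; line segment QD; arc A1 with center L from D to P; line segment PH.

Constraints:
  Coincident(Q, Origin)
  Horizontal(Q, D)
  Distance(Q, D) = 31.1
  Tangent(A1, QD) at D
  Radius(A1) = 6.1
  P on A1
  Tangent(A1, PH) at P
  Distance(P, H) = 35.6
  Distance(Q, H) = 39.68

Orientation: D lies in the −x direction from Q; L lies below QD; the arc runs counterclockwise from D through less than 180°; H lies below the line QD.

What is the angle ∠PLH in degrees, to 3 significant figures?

80.3°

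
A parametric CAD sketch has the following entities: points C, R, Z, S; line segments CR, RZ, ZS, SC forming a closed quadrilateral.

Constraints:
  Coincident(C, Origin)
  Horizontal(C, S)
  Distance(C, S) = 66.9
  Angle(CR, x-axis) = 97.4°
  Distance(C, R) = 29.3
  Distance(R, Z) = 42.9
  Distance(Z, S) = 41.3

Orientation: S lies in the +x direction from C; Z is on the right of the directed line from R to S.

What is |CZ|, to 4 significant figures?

25.75

C is at the origin; CS is horizontal with |CS| = 66.9 and S in +x, so S = (66.9, 0). CR runs at 97.4° with |CR| = 29.3, so R = (-3.774, 29.06). Z is determined by |RZ| = 42.9 and |ZS| = 41.3 together: it lies at the intersection of circle(R, 42.9) and circle(S, 41.3). With |RS| = 76.41, the foot of the radical line on RS is 39.09 from R and the perpendicular offset is √(42.9² − 39.09²) = 17.68. Taking the right-of-RS solution: Z = (25.66, -2.157).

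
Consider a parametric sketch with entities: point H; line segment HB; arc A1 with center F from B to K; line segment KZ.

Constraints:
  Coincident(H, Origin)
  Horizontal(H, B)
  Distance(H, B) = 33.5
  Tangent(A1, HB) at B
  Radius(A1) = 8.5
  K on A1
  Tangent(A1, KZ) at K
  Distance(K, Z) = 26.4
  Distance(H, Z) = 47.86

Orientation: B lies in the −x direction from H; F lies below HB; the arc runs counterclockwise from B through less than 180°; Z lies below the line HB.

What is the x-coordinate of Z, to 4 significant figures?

-31.36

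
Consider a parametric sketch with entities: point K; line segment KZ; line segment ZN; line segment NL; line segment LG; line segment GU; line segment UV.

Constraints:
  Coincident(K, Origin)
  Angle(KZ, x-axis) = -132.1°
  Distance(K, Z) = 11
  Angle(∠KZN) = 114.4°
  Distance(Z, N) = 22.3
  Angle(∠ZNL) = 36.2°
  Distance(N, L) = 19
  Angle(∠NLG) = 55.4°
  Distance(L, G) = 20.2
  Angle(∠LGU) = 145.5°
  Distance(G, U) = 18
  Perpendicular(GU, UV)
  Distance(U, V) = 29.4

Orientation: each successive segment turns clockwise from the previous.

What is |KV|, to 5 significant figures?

48.896

K is at the origin; KZ runs at -132.1° with length 11.0, so Z = (-7.3747, -8.1617). ∠KZN = 114.4° gives ZN at 162.30° from the x-axis; with |ZN| = 22.3, N = (-28.619, -1.3818). ∠ZNL = 36.2° gives NL at 18.500° from the x-axis; with |NL| = 19.0, L = (-10.601, 4.6470). ∠NLG = 55.4° gives LG at -106.10° from the x-axis; with |LG| = 20.2, G = (-16.203, -14.761). ∠LGU = 145.5° gives GU at -140.60° from the x-axis; with |GU| = 18.0, U = (-30.112, -26.186). GU ⟂ UV, so UV runs at 129.40°; with |UV| = 29.4, V = (-48.773, -3.4675). Then |KV| = |V − K| = 48.896.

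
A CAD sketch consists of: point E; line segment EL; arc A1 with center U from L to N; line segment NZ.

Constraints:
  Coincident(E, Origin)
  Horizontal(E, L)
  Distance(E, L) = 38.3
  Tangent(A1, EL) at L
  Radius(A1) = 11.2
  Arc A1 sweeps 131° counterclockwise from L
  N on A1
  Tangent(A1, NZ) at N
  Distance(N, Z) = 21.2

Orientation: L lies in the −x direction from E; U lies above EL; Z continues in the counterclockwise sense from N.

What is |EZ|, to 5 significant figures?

55.750

E is at the origin; E and L share the same y with |EL| = 38.3 and L on the −x side, so L = (-38.300, 0.0000). Tangency of A1 to EL means the radius UL is perpendicular to EL, so U = L + (0, 11.2) = (-38.300, 11.200). On A1, L sits at bearing -90° from U; a 131° counterclockwise sweep puts N at bearing 41°, so N = U + 11.2·(cos 41°, sin 41°) = (-29.847, 18.548). Tangency of A1 to NZ means the radius UN is perpendicular to NZ, so NZ runs along (−sin 41°, cos 41°); with |NZ| = 21.2, Z = (-43.756, 34.548). Then |EZ| = |Z − E| = 55.750.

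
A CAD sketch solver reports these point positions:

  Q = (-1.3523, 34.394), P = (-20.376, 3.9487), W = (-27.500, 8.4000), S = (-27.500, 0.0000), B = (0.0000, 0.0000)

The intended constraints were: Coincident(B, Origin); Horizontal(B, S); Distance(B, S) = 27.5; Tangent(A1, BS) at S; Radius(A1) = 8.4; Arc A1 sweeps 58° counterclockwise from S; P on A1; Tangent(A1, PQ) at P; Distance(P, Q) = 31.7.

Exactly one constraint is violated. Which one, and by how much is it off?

Distance(P, Q) = 31.7 — off by 4.20.

B = (0.00, 0.00) ✓; B.y = 0.00, S.y = 0.00 ✓; |BS| = 27.50 ✓; ∠(WS, SB) = 90.00° ✓; |WS| = 8.400 ✓; bearing(W→P) − bearing(W→S) = 58.00° ✓; |WP| = 8.400 ✓; ∠(WP, PQ) = 90.00° ✓; |PQ| = 35.90 ✗.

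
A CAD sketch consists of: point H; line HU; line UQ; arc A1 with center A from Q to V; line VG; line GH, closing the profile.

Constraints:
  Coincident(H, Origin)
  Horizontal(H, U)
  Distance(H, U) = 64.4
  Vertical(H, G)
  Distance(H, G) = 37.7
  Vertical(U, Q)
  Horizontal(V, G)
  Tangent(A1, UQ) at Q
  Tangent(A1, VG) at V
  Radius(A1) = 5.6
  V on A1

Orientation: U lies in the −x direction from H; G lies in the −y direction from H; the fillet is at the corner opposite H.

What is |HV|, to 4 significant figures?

69.85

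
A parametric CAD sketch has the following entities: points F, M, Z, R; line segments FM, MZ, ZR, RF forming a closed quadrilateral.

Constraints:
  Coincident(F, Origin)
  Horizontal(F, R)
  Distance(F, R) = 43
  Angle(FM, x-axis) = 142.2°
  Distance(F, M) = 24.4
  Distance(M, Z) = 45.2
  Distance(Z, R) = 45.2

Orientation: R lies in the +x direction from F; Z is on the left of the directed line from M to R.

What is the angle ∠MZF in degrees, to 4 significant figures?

31.98°

Checks: |MZ| = 45.20 ✓; |ZR| = 45.20 ✓.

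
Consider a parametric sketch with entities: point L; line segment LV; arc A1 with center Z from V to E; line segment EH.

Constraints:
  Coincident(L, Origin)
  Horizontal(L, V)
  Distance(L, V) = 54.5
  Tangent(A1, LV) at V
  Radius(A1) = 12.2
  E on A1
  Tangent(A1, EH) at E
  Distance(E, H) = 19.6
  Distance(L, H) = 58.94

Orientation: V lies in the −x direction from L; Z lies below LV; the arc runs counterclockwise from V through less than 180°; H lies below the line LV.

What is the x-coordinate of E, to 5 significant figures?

-62.587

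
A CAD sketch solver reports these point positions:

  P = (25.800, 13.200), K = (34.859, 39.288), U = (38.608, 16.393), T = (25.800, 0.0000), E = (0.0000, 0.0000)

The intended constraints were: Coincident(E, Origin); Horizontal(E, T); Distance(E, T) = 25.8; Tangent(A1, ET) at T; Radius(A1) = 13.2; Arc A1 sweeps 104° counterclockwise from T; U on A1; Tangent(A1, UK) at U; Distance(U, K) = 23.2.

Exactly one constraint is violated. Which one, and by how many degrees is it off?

Tangent(A1, UK) at U — off by 4.70°.

E = (0.00, 0.00) ✓; E.y = 0.00, T.y = 0.00 ✓; |ET| = 25.80 ✓; ∠(PT, TE) = 90.00° ✓; |PT| = 13.20 ✓; bearing(P→U) − bearing(P→T) = 104.0° ✓; |PU| = 13.20 ✓; ∠(PU, UK) = 94.70° ✗; |UK| = 23.20 ✓.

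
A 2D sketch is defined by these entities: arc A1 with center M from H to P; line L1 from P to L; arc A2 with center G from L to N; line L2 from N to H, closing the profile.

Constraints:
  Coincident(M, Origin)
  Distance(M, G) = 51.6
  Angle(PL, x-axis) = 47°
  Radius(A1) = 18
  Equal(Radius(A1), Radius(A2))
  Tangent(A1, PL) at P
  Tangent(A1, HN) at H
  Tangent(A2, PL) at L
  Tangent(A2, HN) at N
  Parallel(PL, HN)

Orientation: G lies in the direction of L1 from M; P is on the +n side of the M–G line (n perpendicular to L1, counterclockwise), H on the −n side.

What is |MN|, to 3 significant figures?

54.6

Tangency of A1 to both parallel lines with radius 18.0 puts P and H at M ± 18.0·n: P = (-13.2, 12.3), H = (13.2, -12.3). Equal radii place L and N the same way about G: L = G + 18.0·n = (22.0, 50.0), N = G − 18.0·n = (48.4, 25.5). Then |MN| = |N − M| = 54.6.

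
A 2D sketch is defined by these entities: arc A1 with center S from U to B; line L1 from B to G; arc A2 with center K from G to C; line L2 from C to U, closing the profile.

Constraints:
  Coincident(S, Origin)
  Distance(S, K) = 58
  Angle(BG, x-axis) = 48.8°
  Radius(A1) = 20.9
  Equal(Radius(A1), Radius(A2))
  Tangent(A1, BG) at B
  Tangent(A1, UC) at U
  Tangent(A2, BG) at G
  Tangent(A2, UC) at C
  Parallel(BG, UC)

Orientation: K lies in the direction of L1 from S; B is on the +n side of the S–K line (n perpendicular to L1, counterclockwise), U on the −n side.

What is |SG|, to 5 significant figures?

61.651

Tangency of A1 to both parallel lines with radius 20.9 puts B and U at S ± 20.9·n: B = (-15.725, 13.767), U = (15.725, -13.767). Equal radii place G and C the same way about K: G = K + 20.9·n = (22.479, 57.407), C = K − 20.9·n = (53.929, 29.873). Then |SG| = |G − S| = 61.651.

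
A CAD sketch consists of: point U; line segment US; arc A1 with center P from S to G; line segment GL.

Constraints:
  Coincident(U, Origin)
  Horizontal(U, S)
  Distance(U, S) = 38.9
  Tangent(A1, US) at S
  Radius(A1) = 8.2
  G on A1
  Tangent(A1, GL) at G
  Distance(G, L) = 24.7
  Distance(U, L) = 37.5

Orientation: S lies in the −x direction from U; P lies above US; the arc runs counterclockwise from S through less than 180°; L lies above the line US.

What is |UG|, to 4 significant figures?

31.61

U is at the origin; U and S share the same y with |US| = 38.9 and S on the −x side, so S = (-38.90, 0.000). Tangency of A1 to US means the radius PS is perpendicular to US, so P = S + (0, 8.2) = (-38.90, 8.200). Since PG ⟂ GL (tangency), |PL| = √(8.2² + 24.7²) = 26.03 regardless of where G sits on A1. So L lies on both circle(U, 37.5) and circle(P, 26.03); the above-US intersection is L = (-23.53, 29.20). G is the foot of the tangent from L: G = (-31.09, 5.688).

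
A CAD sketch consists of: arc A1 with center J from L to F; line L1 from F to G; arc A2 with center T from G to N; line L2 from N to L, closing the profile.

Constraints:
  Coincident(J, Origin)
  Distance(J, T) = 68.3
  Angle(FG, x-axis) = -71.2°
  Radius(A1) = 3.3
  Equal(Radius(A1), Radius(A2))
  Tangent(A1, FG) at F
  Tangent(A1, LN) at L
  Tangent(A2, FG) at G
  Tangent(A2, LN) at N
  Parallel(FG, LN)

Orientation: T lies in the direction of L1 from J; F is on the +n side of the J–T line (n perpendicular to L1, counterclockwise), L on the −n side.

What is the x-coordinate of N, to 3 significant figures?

18.9

The slot axis is L1's direction at -71.2°, so u = (cos -71.2°, sin -71.2°) = (0.322, -0.947) and n = (−sin -71.2°, cos -71.2°) = (0.947, 0.322). J is at the origin and T lies 68.3 along u from J, so T = 68.3·u = (22.0, -64.7). Tangency of A1 to both parallel lines with radius 3.3 puts F and L at J ± 3.3·n: F = (3.12, 1.06), L = (-3.12, -1.06). Equal radii place G and N the same way about T: G = T + 3.3·n = (25.1, -63.6), N = T − 3.3·n = (18.9, -65.7). So N.x = 18.9.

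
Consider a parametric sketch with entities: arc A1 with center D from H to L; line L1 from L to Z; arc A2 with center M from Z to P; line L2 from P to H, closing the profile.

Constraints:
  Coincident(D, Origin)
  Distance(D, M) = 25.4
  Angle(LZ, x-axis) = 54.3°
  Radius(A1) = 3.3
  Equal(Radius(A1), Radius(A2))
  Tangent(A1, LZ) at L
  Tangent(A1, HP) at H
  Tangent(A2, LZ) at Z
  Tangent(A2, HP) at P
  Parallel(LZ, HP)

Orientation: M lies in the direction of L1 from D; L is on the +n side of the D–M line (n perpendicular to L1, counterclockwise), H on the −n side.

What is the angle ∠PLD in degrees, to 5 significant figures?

75.434°

The slot axis is L1's direction at 54.3°, so u = (cos 54.3°, sin 54.3°) = (0.58354, 0.81208) and n = (−sin 54.3°, cos 54.3°) = (-0.81208, 0.58354). D is at the origin and M lies 25.4 along u from D, so M = 25.4·u = (14.822, 20.627). Tangency of A1 to both parallel lines with radius 3.3 puts L and H at D ± 3.3·n: L = (-2.6799, 1.9257), H = (2.6799, -1.9257). Equal radii place Z and P the same way about M: Z = M + 3.3·n = (12.142, 22.553), P = M − 3.3·n = (17.502, 18.701). Then cos ∠PLD = LP·LD / (|LP||LD|), giving 75.434°.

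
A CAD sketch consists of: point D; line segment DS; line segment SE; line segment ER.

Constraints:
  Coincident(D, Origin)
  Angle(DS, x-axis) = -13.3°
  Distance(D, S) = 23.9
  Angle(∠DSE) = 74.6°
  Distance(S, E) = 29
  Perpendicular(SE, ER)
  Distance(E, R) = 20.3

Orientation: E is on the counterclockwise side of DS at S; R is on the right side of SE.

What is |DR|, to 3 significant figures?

48.9

D is at the origin; DS runs at -13.3° with length 23.9, so S = 23.9·(cos -13.3°, sin -13.3°) = (23.3, -5.50). ∠DSE = 74.6°, so SE runs at -13.3° + (180° − 74.6°) = 92.1° from the x-axis; with |SE| = 29.0, E = S + 29.0·(cos 92.1°, sin 92.1°) = (22.2, 23.5). SE ⟂ ER; with |ER| = 20.3 on the right of SE, R = E + 20.3·(0.999, 0.0366) = (42.5, 24.2). Then |DR| = |R − D| = 48.9.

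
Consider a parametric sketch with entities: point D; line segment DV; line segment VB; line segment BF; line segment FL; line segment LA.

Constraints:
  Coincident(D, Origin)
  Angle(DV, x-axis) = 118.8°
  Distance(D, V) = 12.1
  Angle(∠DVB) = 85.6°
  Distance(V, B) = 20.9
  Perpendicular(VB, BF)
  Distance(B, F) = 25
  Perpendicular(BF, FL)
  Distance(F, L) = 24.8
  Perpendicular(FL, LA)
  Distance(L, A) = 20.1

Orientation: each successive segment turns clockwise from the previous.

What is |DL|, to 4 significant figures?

13.81

D is at the origin; DV runs at 118.8° with length 12.1, so V = (-5.829, 10.60). ∠DVB = 85.6° gives VB at 24.40° from the x-axis; with |VB| = 20.9, B = (13.20, 19.24). The perpendicularity gives BF at right angles to VB, so BF runs at -65.60°; with |BF| = 25.0, F = (23.53, -3.530). BF ⟂ FL, so FL runs at -155.6°; with |FL| = 24.8, L = (0.9467, -13.77). Then |DL| = |L − D| = 13.81.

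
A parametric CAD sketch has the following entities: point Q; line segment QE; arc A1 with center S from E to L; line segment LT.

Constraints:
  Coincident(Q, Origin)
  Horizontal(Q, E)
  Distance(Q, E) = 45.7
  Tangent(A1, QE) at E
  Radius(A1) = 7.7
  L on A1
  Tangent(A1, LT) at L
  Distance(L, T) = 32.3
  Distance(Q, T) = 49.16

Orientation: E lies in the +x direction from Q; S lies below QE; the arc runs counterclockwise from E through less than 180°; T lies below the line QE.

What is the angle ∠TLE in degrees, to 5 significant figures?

140.94°

Q is at the origin; Q and E share the same y with |QE| = 45.7 and E on the +x side, so E = (45.700, 0.0000). Tangency of A1 to QE means the radius SE is perpendicular to QE, so S = E + (0, -7.7) = (45.700, -7.7000). Since SL ⟂ LT (tangency), |ST| = √(7.7² + 32.3²) = 33.205 regardless of where L sits on A1. So T lies on both circle(Q, 49.16) and circle(S, 33.205); the below-QE intersection is T = (31.520, -37.725). L is the foot of the tangent from T: L = (38.165, -6.1160).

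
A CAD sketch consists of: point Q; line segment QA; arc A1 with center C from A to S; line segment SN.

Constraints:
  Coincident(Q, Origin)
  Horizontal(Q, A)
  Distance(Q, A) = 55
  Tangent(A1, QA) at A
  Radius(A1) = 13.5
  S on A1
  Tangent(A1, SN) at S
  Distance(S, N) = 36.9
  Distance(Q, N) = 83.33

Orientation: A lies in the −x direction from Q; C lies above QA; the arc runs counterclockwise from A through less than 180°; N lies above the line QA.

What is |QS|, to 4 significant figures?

48.98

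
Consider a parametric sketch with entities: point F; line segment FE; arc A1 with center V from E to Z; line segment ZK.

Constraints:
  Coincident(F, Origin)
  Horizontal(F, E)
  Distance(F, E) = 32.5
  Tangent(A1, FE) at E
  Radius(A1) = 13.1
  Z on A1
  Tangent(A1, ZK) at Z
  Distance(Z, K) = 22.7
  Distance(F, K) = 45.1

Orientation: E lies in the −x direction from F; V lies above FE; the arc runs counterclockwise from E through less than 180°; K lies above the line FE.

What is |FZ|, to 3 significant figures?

25.2

Checks: |VZ| = 13.10 ✓; ∠(VZ, ZK) = 90.00° ✓; |ZK| = 22.70 ✓; |FK| = 45.10 ✓.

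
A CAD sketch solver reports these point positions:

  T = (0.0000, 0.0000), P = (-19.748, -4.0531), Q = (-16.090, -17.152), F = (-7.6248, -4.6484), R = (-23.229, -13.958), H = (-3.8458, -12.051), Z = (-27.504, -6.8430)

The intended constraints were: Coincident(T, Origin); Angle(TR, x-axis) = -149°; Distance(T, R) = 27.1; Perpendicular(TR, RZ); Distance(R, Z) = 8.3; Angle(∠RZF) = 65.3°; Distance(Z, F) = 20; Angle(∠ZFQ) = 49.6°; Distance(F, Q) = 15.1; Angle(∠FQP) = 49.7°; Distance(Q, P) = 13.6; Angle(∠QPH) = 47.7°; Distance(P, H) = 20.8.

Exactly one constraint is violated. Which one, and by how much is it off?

Distance(P, H) = 20.8 — off by 3.00.

T = (0.00, 0.00) ✓; TR at -149.0° ✓; |TR| = 27.10 ✓; ∠(TR, RZ) = 90.00° ✓; |RZ| = 8.301 ✓; ∠RZF = 65.30° ✓; |ZF| = 20.00 ✓; ∠ZFQ = 49.60° ✓; |FQ| = 15.10 ✓; ∠FQP = 49.70° ✓; |QP| = 13.60 ✓; ∠QPH = 47.70° ✓; |PH| = 17.80 ✗.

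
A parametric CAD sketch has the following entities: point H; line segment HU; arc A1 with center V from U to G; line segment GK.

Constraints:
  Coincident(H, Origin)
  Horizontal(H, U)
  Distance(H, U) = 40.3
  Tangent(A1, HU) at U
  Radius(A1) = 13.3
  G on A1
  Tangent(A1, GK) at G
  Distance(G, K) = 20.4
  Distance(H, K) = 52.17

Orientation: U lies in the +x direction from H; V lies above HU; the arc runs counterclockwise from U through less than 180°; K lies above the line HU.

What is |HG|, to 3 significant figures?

54.9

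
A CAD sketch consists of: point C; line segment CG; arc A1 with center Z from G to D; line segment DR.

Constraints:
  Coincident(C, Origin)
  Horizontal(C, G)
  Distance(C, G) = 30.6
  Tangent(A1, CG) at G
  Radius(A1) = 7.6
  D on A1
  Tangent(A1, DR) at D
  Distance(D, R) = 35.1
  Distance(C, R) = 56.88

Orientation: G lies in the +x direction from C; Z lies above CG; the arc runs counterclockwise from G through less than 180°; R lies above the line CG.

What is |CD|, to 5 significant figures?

38.981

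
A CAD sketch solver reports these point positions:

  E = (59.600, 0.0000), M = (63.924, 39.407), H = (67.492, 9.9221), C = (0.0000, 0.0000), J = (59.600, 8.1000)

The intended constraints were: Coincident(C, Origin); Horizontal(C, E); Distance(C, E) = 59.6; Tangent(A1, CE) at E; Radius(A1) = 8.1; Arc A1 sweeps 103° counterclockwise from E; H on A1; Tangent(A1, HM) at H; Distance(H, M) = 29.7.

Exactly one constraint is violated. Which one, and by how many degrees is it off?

Tangent(A1, HM) at H — off by 6.10°.

C = (0.00, 0.00) ✓; C.y = 0.00, E.y = 0.00 ✓; |CE| = 59.60 ✓; ∠(JE, EC) = 90.00° ✓; |JE| = 8.100 ✓; bearing(J→H) − bearing(J→E) = 103.0° ✓; |JH| = 8.100 ✓; ∠(JH, HM) = 96.10° ✗; |HM| = 29.70 ✓.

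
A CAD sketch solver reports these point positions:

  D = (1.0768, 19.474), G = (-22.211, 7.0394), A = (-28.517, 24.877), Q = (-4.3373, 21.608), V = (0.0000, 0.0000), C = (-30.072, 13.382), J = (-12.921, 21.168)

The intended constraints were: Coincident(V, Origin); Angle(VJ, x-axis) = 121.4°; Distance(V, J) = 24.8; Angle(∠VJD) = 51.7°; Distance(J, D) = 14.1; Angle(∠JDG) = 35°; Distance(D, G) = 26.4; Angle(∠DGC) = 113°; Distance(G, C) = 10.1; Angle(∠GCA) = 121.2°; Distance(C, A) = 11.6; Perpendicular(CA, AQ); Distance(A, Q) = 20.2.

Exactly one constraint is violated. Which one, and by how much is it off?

Distance(A, Q) = 20.2 — off by 4.20.

V = (0.00, 0.00) ✓; VJ at 121.4° ✓; |VJ| = 24.80 ✓; ∠VJD = 51.70° ✓; |JD| = 14.10 ✓; ∠JDG = 35.00° ✓; |DG| = 26.40 ✓; ∠DGC = 113.0° ✓; |GC| = 10.10 ✓; ∠GCA = 121.2° ✓; |CA| = 11.60 ✓; ∠(CA, AQ) = 90.00° ✓; |AQ| = 24.40 ✗.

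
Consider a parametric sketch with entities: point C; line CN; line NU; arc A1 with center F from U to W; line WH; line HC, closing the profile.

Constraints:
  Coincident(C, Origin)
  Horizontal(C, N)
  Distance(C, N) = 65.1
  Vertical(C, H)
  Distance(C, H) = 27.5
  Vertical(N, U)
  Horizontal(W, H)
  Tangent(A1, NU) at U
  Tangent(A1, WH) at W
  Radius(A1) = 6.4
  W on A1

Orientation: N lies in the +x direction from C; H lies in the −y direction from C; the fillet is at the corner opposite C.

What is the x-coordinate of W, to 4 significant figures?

58.70

The virtual corner opposite C is at (65.10, -27.50). The tangent condition forces FU to be normal to NU and A1 meets WH tangentially, so FW is at right angles to WH, with radius 6.4, so the center F sits 6.4 in from both sides at F = (58.70, -21.10). That places the tangent points at U = (65.10, -21.10) on NU and W = (58.70, -27.50) on WH. So W.x = 58.70.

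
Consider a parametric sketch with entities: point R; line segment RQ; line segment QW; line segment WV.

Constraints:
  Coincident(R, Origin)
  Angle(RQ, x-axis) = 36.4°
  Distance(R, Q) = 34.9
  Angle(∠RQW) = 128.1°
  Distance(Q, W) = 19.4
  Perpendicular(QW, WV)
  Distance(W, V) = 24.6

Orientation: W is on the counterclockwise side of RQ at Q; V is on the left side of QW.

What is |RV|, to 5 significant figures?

41.035

R is at the origin; RQ runs at 36.4° with length 34.9, so Q = 34.9·(cos 36.4°, sin 36.4°) = (28.091, 20.710). ∠RQW = 128.1°, so QW runs at 36.4° + (180° − 128.1°) = 88.300° from the x-axis; with |QW| = 19.4, W = Q + 19.4·(cos 88.300°, sin 88.300°) = (28.666, 40.102). QW ⟂ WV; with |WV| = 24.6 on the left of QW, V = W + 24.6·(-0.99956, 0.029666) = (4.0771, 40.832). Then |RV| = |V − R| = 41.035.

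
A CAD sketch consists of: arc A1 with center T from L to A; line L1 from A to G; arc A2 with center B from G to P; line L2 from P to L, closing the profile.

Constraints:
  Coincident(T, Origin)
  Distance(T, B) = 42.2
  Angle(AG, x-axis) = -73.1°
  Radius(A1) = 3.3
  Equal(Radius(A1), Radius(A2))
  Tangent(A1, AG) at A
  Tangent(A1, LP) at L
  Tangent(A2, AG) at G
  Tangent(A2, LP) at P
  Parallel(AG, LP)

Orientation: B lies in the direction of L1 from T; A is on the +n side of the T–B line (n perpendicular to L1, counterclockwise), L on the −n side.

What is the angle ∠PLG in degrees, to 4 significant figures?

8.889°

The slot axis is L1's direction at -73.1°, so u = (cos -73.1°, sin -73.1°) = (0.2907, -0.9568) and n = (−sin -73.1°, cos -73.1°) = (0.9568, 0.2907). T is at the origin and B lies 42.2 along u from T, so B = 42.2·u = (12.27, -40.38). Tangency of A1 to both parallel lines with radius 3.3 puts A and L at T ± 3.3·n: A = (3.157, 0.9593), L = (-3.157, -0.9593). Equal radii place G and P the same way about B: G = B + 3.3·n = (15.43, -39.42), P = B − 3.3·n = (9.110, -41.34). Then cos ∠PLG = LP·LG / (|LP||LG|), giving 8.889°.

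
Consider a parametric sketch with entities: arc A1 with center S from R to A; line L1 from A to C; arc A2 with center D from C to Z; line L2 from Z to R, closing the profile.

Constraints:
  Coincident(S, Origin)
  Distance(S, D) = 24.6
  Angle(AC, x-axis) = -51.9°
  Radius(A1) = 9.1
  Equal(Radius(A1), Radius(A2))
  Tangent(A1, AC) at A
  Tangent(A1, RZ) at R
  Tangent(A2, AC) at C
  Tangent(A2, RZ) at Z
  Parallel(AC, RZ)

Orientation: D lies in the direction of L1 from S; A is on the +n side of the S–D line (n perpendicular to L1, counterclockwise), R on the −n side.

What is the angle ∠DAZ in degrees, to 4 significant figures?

16.20°

The slot axis is L1's direction at -51.9°, so u = (cos -51.9°, sin -51.9°) = (0.6170, -0.7869) and n = (−sin -51.9°, cos -51.9°) = (0.7869, 0.6170). S is at the origin and D lies 24.6 along u from S, so D = 24.6·u = (15.18, -19.36). Tangency of A1 to both parallel lines with radius 9.1 puts A and R at S ± 9.1·n: A = (7.161, 5.615), R = (-7.161, -5.615). Equal radii place C and Z the same way about D: C = D + 9.1·n = (22.34, -13.74), Z = D − 9.1·n = (8.018, -24.97). Then cos ∠DAZ = AD·AZ / (|AD||AZ|), giving 16.20°.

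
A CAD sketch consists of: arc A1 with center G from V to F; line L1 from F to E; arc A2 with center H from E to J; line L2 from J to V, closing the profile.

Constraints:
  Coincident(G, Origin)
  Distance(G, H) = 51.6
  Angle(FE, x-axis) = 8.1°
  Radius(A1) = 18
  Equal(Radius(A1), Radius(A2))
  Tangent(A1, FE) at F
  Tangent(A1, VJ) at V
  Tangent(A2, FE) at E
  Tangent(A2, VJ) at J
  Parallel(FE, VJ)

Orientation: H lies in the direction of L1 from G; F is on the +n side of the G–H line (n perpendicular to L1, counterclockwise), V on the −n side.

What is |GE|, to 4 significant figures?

54.65

The slot axis is L1's direction at 8.1°, so u = (cos 8.1°, sin 8.1°) = (0.9900, 0.1409) and n = (−sin 8.1°, cos 8.1°) = (-0.1409, 0.9900). G is at the origin and H lies 51.6 along u from G, so H = 51.6·u = (51.09, 7.271). Tangency of A1 to both parallel lines with radius 18.0 puts F and V at G ± 18.0·n: F = (-2.536, 17.82), V = (2.536, -17.82). Equal radii place E and J the same way about H: E = H + 18.0·n = (48.55, 25.09), J = H − 18.0·n = (53.62, -10.55). Then |GE| = |E − G| = 54.65.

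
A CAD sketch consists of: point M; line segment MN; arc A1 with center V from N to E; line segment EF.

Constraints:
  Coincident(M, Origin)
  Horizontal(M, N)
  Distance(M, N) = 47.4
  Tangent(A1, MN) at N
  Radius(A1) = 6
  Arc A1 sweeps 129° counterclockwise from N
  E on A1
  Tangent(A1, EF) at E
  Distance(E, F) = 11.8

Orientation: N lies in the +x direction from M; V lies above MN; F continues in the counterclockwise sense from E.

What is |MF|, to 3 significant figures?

48.5

On A1, N sits at bearing -90° from V; a 129° counterclockwise sweep puts E at bearing 39°, so E = V + 6.0·(cos 39°, sin 39°) = (52.1, 9.78). Since A1 is tangent to EF there, VE ⟂ EF, so EF runs along (−sin 39°, cos 39°); with |EF| = 11.8, F = (44.6, 18.9). Then |MF| = |F − M| = 48.5.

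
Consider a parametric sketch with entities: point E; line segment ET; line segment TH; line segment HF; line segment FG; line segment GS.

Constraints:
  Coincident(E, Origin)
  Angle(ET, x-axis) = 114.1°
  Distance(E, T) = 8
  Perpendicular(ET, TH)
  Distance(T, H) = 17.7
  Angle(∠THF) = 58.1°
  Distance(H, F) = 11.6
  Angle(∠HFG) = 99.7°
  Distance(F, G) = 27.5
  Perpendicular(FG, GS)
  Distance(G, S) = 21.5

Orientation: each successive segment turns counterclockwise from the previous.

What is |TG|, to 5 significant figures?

13.902

∠THF = 58.1° gives HF at -34.000° from the x-axis; with |HF| = 11.6, F = (-9.8070, -6.4114). ∠HFG = 99.7° gives FG at 46.300° from the x-axis; with |FG| = 27.5, G = (9.1923, 13.470). Then |TG| = |G − T| = 13.902.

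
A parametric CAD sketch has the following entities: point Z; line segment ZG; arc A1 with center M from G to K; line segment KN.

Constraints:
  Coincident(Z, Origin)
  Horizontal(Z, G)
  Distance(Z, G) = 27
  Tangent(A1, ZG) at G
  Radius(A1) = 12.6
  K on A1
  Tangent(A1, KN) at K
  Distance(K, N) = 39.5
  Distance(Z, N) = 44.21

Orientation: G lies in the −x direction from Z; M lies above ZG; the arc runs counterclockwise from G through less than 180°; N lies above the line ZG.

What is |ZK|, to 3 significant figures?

17.2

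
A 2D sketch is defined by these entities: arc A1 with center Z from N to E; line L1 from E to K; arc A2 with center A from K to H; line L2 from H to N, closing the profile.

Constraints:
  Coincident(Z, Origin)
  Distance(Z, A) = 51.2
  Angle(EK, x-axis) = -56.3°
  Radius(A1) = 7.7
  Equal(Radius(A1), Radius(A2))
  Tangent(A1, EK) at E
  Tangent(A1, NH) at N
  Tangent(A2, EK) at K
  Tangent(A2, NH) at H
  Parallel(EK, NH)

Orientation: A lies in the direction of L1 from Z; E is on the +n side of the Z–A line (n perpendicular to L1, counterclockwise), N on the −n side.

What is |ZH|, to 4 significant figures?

51.78

Tangency of A1 to both parallel lines with radius 7.7 puts E and N at Z ± 7.7·n: E = (6.406, 4.272), N = (-6.406, -4.272). Equal radii place K and H the same way about A: K = A + 7.7·n = (34.81, -38.32), H = A − 7.7·n = (22.00, -46.87). Then |ZH| = |H − Z| = 51.78.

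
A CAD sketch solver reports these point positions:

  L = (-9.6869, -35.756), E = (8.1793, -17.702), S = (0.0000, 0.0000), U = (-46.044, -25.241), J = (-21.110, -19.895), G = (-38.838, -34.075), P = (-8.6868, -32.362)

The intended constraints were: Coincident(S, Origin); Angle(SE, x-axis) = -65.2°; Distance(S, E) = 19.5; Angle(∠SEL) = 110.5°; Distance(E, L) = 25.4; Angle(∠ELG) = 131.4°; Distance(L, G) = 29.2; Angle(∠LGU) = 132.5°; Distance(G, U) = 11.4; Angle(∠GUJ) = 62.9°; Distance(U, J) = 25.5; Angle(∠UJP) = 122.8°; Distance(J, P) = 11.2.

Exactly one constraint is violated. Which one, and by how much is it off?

Distance(J, P) = 11.2 — off by 6.40.

S = (0.00, 0.00) ✓; SE at -65.20° ✓; |SE| = 19.50 ✓; ∠SEL = 110.5° ✓; |EL| = 25.40 ✓; ∠ELG = 131.4° ✓; |LG| = 29.20 ✓; ∠LGU = 132.5° ✓; |GU| = 11.40 ✓; ∠GUJ = 62.90° ✓; |UJ| = 25.50 ✓; ∠UJP = 122.8° ✓; |JP| = 17.60 ✗.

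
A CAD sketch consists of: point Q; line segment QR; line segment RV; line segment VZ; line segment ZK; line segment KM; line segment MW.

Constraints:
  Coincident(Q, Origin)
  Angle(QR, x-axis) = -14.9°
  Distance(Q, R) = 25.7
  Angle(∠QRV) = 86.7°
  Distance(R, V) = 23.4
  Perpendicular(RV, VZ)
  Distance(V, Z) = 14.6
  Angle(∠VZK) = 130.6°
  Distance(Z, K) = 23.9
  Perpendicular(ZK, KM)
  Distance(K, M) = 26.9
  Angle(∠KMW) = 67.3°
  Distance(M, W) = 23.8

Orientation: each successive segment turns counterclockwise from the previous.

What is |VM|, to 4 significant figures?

36.96

Q is at the origin; QR runs at -14.9° with length 25.7, so R = (24.84, -6.608). ∠QRV = 86.7° gives RV at 78.40° from the x-axis; with |RV| = 23.4, V = (29.54, 16.31). RV is perpendicular to VZ, so VZ runs at 168.4°; with |VZ| = 14.6, Z = (15.24, 19.25). ∠VZK = 130.6° gives ZK at -142.2° from the x-axis; with |ZK| = 23.9, K = (-3.645, 4.601). ZK ⟂ KM, so KM runs at -52.20°; with |KM| = 26.9, M = (12.84, -16.65). Then |VM| = |M − V| = 36.96.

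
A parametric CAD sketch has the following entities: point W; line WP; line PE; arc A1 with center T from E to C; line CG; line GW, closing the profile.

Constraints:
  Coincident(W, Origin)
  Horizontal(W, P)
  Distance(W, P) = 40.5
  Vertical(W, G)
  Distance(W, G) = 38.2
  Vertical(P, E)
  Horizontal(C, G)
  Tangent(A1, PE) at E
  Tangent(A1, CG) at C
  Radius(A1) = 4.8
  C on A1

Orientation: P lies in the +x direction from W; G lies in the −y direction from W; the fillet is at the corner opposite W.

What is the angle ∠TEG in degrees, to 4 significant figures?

6.759°

W is at the origin; WP is horizontal with |WP| = 40.5 and P on the +x side, so P = (40.50, 0.000). WG is vertical with |WG| = 38.2 and G on the −y side, so G = (0.000, -38.20). The virtual corner opposite W is at (40.50, -38.20). Tangency of A1 to PE means the radius TE is perpendicular to PE and since A1 is tangent to CG there, TC ⟂ CG, with radius 4.8, so the center T sits 4.8 in from both sides at T = (35.70, -33.40). That places the tangent points at E = (40.50, -33.40) on PE and C = (35.70, -38.20) on CG. Then cos ∠TEG = ET·EG / (|ET||EG|), giving 6.759°.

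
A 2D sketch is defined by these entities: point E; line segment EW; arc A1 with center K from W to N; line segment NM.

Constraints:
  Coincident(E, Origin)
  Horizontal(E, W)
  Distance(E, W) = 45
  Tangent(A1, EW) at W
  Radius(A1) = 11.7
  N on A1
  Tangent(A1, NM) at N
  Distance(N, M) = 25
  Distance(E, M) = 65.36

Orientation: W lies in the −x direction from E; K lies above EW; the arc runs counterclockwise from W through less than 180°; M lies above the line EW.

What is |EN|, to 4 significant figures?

41.26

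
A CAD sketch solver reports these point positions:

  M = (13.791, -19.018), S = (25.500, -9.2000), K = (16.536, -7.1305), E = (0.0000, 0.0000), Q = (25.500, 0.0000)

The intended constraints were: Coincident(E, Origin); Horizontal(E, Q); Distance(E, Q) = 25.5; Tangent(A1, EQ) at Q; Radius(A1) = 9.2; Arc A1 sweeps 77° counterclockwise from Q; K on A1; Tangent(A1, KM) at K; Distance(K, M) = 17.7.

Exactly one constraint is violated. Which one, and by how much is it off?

Distance(K, M) = 17.7 — off by 5.50.

E = (0.00, 0.00) ✓; E.y = 0.00, Q.y = 0.00 ✓; |EQ| = 25.50 ✓; ∠(SQ, QE) = 90.00° ✓; |SQ| = 9.200 ✓; bearing(S→K) − bearing(S→Q) = 77.00° ✓; |SK| = 9.200 ✓; ∠(SK, KM) = 90.00° ✓; |KM| = 12.20 ✗.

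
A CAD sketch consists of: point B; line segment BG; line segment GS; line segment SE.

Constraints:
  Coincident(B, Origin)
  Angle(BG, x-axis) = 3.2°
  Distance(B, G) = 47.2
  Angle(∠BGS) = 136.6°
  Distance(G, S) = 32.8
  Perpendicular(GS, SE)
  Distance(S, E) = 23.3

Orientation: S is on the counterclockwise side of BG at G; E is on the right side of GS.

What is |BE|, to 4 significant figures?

87.22

B is at the origin; BG runs at 3.2° with length 47.2, so G = 47.2·(cos 3.2°, sin 3.2°) = (47.13, 2.635). ∠BGS = 136.6°, so GS runs at 3.2° + (180° − 136.6°) = 46.60° from the x-axis; with |GS| = 32.8, S = G + 32.8·(cos 46.60°, sin 46.60°) = (69.66, 26.47). GS is perpendicular to SE; with |SE| = 23.3 on the right of GS, E = S + 23.3·(0.7266, -0.6871) = (86.59, 10.46). Then |BE| = |E − B| = 87.22.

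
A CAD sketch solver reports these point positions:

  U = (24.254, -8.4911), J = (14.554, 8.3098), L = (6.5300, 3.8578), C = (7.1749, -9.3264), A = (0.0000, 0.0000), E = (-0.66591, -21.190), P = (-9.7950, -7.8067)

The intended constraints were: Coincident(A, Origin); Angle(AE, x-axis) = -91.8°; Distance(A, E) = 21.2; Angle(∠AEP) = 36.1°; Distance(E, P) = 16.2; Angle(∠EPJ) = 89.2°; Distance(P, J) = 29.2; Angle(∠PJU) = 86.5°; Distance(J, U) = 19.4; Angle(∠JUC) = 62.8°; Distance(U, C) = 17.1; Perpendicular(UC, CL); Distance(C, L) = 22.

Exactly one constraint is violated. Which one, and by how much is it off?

Distance(C, L) = 22 — off by 8.80.

A = (0.00, 0.00) ✓; AE at -91.80° ✓; |AE| = 21.20 ✓; ∠AEP = 36.10° ✓; |EP| = 16.20 ✓; ∠EPJ = 89.20° ✓; |PJ| = 29.20 ✓; ∠PJU = 86.50° ✓; |JU| = 19.40 ✓; ∠JUC = 62.80° ✓; |UC| = 17.10 ✓; ∠(UC, CL) = 90.00° ✓; |CL| = 13.20 ✗.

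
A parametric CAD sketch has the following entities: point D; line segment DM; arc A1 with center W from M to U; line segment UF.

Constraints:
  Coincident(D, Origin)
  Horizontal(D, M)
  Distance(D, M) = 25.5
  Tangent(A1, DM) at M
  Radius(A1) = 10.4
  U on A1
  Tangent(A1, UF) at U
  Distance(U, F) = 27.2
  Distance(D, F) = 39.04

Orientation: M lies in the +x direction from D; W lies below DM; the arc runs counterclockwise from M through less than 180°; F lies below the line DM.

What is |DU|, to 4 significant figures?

17.94

Checks: |WU| = 10.40 ✓; ∠(WU, UF) = 90.00° ✓; |UF| = 27.20 ✓; |DF| = 39.04 ✓.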